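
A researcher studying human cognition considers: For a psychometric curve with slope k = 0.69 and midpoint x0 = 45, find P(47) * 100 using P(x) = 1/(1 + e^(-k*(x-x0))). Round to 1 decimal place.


P(x) = 1/(1 + e^(-0.69*(47 - 45)))
Exponent = -0.69 * 2 = -1.38
e^(-1.38) = 0.251579
P = 1/(1 + 0.251579) = 0.798991
Percentage = 79.9


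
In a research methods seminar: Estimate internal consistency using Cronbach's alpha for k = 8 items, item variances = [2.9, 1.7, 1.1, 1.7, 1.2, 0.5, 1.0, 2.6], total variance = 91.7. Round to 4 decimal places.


alpha = (k/(k-1)) * (1 - sum(s_i^2)/s_total^2)
sum(item variances) = 12.7
k/(k-1) = 8/7 = 1.142857
1 - 12.7/91.7 = 1 - 0.138495 = 0.861505
alpha = 1.142857 * 0.861505
= 0.9846


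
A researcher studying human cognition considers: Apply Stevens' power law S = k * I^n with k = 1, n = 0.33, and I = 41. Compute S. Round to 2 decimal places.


S = 1 * 41^0.33
41^0.33 = 3.4058
S = 1 * 3.4058
= 3.41


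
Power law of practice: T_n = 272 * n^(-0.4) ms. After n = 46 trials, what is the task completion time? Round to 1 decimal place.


T_n = 272 * 46^(-0.4)
46^(-0.4) = 0.216221
T_n = 272 * 0.216221
= 58.8 ms


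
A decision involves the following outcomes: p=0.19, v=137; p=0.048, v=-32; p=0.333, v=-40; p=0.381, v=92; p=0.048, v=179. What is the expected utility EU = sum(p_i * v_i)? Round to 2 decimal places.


EU = sum(p_i * v_i)
0.19 * 137 = 26.03
0.048 * -32 = -1.536
0.333 * -40 = -13.32
0.381 * 92 = 35.052
0.048 * 179 = 8.592
EU = 26.03 + -1.536 + -13.32 + 35.052 + 8.592
= 54.82


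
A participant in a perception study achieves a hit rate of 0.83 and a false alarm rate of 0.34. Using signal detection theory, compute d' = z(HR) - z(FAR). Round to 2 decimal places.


d' = z(HR) - z(FAR)
z(0.83) = 0.9542
z(0.34) = -0.4125
d' = 0.9542 - -0.4125
= 1.37


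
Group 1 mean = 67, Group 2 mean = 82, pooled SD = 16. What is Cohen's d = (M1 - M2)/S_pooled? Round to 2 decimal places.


Cohen's d = (M1 - M2) / S_pooled
= (67 - 82) / 16
= -15 / 16
= -0.94


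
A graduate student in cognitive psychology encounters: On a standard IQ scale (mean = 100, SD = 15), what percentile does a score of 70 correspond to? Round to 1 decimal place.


z = (IQ - mean) / SD
z = (70 - 100) / 15 = -2.0
Percentile = Phi(-2.0) * 100
Phi(-2.0) = 0.02275
= 2.3


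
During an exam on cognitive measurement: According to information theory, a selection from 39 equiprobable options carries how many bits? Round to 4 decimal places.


H = log2(n)
H = log2(39)
= 5.2854


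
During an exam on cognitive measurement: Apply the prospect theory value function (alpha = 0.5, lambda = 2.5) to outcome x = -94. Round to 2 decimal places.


Since x = -94 < 0, use v(x) = -lambda*(-x)^alpha
(-x) = 94
94^0.5 = 9.6954
v(-94) = -2.5 * 9.6954
= -24.24


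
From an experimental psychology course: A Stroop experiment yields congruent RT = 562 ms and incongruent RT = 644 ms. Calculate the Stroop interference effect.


Stroop effect = RT(incongruent) - RT(congruent)
= 644 - 562
= 82 ms


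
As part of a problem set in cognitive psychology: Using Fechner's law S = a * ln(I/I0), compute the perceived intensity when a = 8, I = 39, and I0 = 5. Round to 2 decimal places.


S = 8 * ln(39/5)
I/I0 = 7.8
ln(7.8) = 2.0541
S = 8 * 2.0541
= 16.43


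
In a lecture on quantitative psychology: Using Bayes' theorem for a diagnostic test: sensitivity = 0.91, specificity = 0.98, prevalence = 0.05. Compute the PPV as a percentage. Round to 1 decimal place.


PPV = (sens * prev) / (sens * prev + (1-spec) * (1-prev))
Numerator = 0.91 * 0.05 = 0.0455
P(positive and no disease) = (1 - spec) * (1 - prev) = (1 - 0.98) * (1 - 0.05) = 0.019
Denominator = 0.0455 + 0.019 = 0.0645
PPV = 0.0455 / 0.0645 = 0.705426
As percentage = 70.5


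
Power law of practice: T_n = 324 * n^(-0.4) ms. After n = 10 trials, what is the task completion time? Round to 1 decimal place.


T_n = 324 * 10^(-0.4)
10^(-0.4) = 0.398107
T_n = 324 * 0.398107
= 129.0 ms


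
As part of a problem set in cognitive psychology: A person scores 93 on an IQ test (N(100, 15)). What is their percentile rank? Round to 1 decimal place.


z = (IQ - mean) / SD
z = (93 - 100) / 15 = -0.4667
Percentile = Phi(-0.4667) * 100
Phi(-0.4667) = 0.320357
= 32.0


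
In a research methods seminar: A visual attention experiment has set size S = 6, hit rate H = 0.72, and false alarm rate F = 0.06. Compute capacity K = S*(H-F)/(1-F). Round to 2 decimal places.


K = S * (H - F) / (1 - F)
H - F = 0.66
1 - F = 0.94
K = 6 * 0.66 / 0.94
= 4.21


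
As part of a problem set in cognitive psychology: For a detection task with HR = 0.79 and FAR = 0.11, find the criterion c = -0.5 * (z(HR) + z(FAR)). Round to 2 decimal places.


c = -0.5 * (z(HR) + z(FAR))
z(0.79) = 0.8064
z(0.11) = -1.2265
c = -0.5 * (0.8064 + -1.2265)
= -0.5 * -0.4201
= 0.21


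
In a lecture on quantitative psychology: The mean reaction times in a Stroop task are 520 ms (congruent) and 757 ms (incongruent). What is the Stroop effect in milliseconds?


Stroop effect = RT(incongruent) - RT(congruent)
= 757 - 520
= 237 ms


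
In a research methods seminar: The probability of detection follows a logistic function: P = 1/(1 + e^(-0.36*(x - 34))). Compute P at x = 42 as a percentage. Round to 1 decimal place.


P(x) = 1/(1 + e^(-0.36*(42 - 34)))
Exponent = -0.36 * 8 = -2.88
e^(-2.88) = 0.056135
P = 1/(1 + 0.056135) = 0.946849
Percentage = 94.7


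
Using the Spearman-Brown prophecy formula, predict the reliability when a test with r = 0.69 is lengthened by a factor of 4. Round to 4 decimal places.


r_new = n*r / (1 + (n-1)*r)
Numerator = 4 * 0.69 = 2.76
Denominator = 1 + 3 * 0.69 = 3.07
r_new = 2.76 / 3.07
= 0.8990


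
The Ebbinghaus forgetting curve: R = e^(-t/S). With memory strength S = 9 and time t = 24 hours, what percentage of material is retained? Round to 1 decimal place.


R = e^(-t/S)
-t/S = -24/9 = -2.666667
R = e^(-2.666667) = 0.069483
Percentage = 0.069483 * 100
= 6.9


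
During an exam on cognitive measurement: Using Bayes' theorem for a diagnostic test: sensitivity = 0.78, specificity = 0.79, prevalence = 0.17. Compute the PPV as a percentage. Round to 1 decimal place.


PPV = (sens * prev) / (sens * prev + (1-spec) * (1-prev))
Numerator = 0.78 * 0.17 = 0.1326
P(positive and no disease) = (1 - spec) * (1 - prev) = (1 - 0.79) * (1 - 0.17) = 0.1743
Denominator = 0.1326 + 0.1743 = 0.3069
PPV = 0.1326 / 0.3069 = 0.432063
As percentage = 43.2


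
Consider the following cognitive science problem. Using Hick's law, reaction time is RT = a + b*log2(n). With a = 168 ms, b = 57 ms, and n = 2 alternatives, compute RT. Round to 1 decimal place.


RT = 168 + 57 * log2(2)
log2(2) = 1.0
RT = 168 + 57 * 1.0
= 168 + 57.0
= 225.0 ms


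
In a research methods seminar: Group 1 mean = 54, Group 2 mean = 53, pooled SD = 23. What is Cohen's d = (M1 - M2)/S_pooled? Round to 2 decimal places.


Cohen's d = (M1 - M2) / S_pooled
= (54 - 53) / 23
= 1 / 23
= 0.04


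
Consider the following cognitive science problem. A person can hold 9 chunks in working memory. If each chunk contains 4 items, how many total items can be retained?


Total items = chunks * items_per_chunk
= 9 * 4
= 36


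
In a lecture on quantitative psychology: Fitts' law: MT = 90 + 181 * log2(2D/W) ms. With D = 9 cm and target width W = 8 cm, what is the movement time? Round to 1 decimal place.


MT = 90 + 181 * log2(2*9/8)
2D/W = 2.25
log2(2.25) = 1.1699
MT = 90 + 181 * 1.1699
= 301.8 ms


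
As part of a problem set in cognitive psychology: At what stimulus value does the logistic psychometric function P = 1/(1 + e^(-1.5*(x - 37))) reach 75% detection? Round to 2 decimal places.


At P = 0.75: 0.75 = 1/(1 + e^(-k*(x-x0)))
Solving: e^(-k*(x-x0)) = 1/3
x = x0 + ln(3)/k
ln(3) = 1.0986
x = 37 + 1.0986/1.5
= 37 + 0.7324
= 37.73


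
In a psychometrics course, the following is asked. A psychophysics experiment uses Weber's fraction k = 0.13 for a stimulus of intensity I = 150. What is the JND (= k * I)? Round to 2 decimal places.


JND = k * I
JND = 0.13 * 150
= 19.50


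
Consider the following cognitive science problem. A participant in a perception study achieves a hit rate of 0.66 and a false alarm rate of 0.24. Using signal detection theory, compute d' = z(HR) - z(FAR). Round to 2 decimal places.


d' = z(HR) - z(FAR)
z(0.66) = 0.4125
z(0.24) = -0.7063
d' = 0.4125 - -0.7063
= 1.12


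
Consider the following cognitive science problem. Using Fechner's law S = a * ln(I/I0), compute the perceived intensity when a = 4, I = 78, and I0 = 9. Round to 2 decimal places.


S = 4 * ln(78/9)
I/I0 = 8.666667
ln(8.666667) = 2.1595
S = 4 * 2.1595
= 8.64


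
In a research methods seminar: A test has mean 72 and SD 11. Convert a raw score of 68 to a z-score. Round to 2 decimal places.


z = (X - mu) / sigma
= (68 - 72) / 11
= -4 / 11
= -0.36


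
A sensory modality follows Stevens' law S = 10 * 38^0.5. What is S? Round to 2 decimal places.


S = 10 * 38^0.5
38^0.5 = 6.1644
S = 10 * 6.1644
= 61.64


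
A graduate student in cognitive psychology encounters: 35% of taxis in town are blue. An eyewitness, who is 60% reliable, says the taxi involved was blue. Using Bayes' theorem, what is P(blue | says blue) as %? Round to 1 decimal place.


P(blue | says blue) = P(says blue | blue)*P(blue) / [P(says blue | blue)*P(blue) + P(says blue | not blue)*P(not blue)]
Numerator = 0.6 * 0.35 = 0.21
False identification = 0.4 * 0.65 = 0.26
P = 0.21 / (0.21 + 0.26)
= 0.21 / 0.47
As percentage = 44.7


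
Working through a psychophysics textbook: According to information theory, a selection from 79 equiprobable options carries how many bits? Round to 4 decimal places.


H = log2(n)
H = log2(79)
= 6.3038


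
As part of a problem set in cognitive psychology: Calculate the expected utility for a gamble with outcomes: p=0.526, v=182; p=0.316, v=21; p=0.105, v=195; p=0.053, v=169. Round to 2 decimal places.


EU = sum(p_i * v_i)
0.526 * 182 = 95.732
0.316 * 21 = 6.636
0.105 * 195 = 20.475
0.053 * 169 = 8.957
EU = 95.732 + 6.636 + 20.475 + 8.957
= 131.80


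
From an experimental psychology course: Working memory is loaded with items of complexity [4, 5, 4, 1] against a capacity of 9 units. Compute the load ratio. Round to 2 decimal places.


Total complexity = 4 + 5 + 4 + 1 = 14
Load = total / capacity = 14 / 9
= 1.56


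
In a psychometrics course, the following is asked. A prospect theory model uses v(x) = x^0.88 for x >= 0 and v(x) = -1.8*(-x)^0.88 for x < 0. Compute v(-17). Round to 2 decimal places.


Since x = -17 < 0, use v(x) = -lambda*(-x)^alpha
(-x) = 17
17^0.88 = 12.1003
v(-17) = -1.8 * 12.1003
= -21.78


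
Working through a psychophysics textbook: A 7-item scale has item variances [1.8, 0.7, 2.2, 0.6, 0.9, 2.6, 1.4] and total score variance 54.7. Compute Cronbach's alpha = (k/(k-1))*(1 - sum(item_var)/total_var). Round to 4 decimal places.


alpha = (k/(k-1)) * (1 - sum(s_i^2)/s_total^2)
sum(item variances) = 10.2
k/(k-1) = 7/6 = 1.166667
1 - 10.2/54.7 = 1 - 0.186472 = 0.813528
alpha = 1.166667 * 0.813528
= 0.9491


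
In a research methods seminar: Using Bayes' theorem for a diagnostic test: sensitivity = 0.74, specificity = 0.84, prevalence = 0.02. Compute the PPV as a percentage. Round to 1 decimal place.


PPV = (sens * prev) / (sens * prev + (1-spec) * (1-prev))
Numerator = 0.74 * 0.02 = 0.0148
P(positive and no disease) = (1 - spec) * (1 - prev) = (1 - 0.84) * (1 - 0.02) = 0.1568
Denominator = 0.0148 + 0.1568 = 0.1716
PPV = 0.0148 / 0.1716 = 0.086247
As percentage = 8.6


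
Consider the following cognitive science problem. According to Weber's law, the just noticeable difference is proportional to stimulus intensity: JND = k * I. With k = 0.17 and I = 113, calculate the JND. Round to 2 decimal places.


JND = k * I
JND = 0.17 * 113
= 19.21


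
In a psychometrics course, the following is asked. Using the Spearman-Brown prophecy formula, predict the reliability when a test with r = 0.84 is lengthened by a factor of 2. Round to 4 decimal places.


r_new = n*r / (1 + (n-1)*r)
Numerator = 2 * 0.84 = 1.68
Denominator = 1 + 1 * 0.84 = 1.84
r_new = 1.68 / 1.84
= 0.9130


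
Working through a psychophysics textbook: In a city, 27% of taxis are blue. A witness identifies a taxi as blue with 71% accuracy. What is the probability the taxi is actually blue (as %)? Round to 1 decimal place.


P(blue | says blue) = P(says blue | blue)*P(blue) / [P(says blue | blue)*P(blue) + P(says blue | not blue)*P(not blue)]
Numerator = 0.71 * 0.27 = 0.1917
False identification = 0.29 * 0.73 = 0.2117
P = 0.1917 / (0.1917 + 0.2117)
= 0.1917 / 0.4034
As percentage = 47.5


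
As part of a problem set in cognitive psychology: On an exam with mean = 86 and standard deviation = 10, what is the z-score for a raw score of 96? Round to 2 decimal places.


z = (X - mu) / sigma
= (96 - 86) / 10
= 10 / 10
= 1.00


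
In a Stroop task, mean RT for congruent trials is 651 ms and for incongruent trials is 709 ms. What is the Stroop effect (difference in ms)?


Stroop effect = RT(incongruent) - RT(congruent)
= 709 - 651
= 58 ms


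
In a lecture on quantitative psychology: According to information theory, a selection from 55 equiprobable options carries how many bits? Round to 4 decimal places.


H = log2(n)
H = log2(55)
= 5.7814


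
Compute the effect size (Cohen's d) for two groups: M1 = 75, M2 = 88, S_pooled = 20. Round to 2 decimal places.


Cohen's d = (M1 - M2) / S_pooled
= (75 - 88) / 20
= -13 / 20
= -0.65


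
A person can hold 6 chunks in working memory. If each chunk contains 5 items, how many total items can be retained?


Total items = chunks * items_per_chunk
= 6 * 5
= 30


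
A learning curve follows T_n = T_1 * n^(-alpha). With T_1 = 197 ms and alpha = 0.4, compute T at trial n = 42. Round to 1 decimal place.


T_n = 197 * 42^(-0.4)
42^(-0.4) = 0.224233
T_n = 197 * 0.224233
= 44.2 ms


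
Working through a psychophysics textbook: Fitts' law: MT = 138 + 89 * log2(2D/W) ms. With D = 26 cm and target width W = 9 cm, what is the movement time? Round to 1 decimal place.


MT = 138 + 89 * log2(2*26/9)
2D/W = 5.777778
log2(5.777778) = 2.5305
MT = 138 + 89 * 2.5305
= 363.2 ms


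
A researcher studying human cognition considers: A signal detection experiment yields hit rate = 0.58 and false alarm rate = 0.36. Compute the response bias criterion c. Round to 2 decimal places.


c = -0.5 * (z(HR) + z(FAR))
z(0.58) = 0.2019
z(0.36) = -0.3585
c = -0.5 * (0.2019 + -0.3585)
= -0.5 * -0.1566
= 0.08


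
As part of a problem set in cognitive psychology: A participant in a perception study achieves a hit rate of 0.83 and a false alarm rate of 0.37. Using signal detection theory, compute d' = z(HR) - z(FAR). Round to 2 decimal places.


d' = z(HR) - z(FAR)
z(0.83) = 0.9542
z(0.37) = -0.3319
d' = 0.9542 - -0.3319
= 1.29


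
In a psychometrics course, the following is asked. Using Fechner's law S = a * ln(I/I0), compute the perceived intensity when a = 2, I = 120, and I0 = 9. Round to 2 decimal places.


S = 2 * ln(120/9)
I/I0 = 13.333333
ln(13.333333) = 2.5903
S = 2 * 2.5903
= 5.18


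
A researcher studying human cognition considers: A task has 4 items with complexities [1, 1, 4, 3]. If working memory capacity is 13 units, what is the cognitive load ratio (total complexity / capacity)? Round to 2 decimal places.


Total complexity = 1 + 1 + 4 + 3 = 9
Load = total / capacity = 9 / 13
= 0.69


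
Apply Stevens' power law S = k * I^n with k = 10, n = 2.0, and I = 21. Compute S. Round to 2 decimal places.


S = 10 * 21^2.0
21^2.0 = 441.0
S = 10 * 441.0
= 4410.00


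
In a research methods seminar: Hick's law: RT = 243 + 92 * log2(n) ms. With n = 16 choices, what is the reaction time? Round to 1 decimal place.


RT = 243 + 92 * log2(16)
log2(16) = 4.0
RT = 243 + 92 * 4.0
= 243 + 368.0
= 611.0 ms


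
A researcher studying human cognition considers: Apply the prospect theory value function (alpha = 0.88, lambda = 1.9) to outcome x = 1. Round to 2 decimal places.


Since x = 1 >= 0, use v(x) = x^0.88
1^0.88 = 1.0
v(1) = 1.00


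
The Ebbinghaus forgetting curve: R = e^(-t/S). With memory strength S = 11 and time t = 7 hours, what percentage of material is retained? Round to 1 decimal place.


R = e^(-t/S)
-t/S = -7/11 = -0.636364
R = e^(-0.636364) = 0.529213
Percentage = 0.529213 * 100
= 52.9


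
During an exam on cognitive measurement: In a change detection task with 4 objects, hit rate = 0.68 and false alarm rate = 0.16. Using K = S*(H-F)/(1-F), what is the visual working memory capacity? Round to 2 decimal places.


K = S * (H - F) / (1 - F)
H - F = 0.52
1 - F = 0.84
K = 4 * 0.52 / 0.84
= 2.48


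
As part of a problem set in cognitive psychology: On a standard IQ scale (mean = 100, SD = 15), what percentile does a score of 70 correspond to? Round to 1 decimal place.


z = (IQ - mean) / SD
z = (70 - 100) / 15 = -2.0
Percentile = Phi(-2.0) * 100
Phi(-2.0) = 0.02275
= 2.3


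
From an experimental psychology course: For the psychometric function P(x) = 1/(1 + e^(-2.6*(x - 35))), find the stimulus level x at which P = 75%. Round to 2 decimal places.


At P = 0.75: 0.75 = 1/(1 + e^(-k*(x-x0)))
Solving: e^(-k*(x-x0)) = 1/3
x = x0 + ln(3)/k
ln(3) = 1.0986
x = 35 + 1.0986/2.6
= 35 + 0.4225
= 35.42


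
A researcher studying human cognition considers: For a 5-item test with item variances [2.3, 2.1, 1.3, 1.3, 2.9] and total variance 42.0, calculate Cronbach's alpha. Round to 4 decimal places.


alpha = (k/(k-1)) * (1 - sum(s_i^2)/s_total^2)
sum(item variances) = 9.9
k/(k-1) = 5/4 = 1.25
1 - 9.9/42.0 = 1 - 0.235714 = 0.764286
alpha = 1.25 * 0.764286
= 0.9554


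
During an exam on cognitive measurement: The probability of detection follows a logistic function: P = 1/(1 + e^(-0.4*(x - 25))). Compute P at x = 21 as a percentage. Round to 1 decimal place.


P(x) = 1/(1 + e^(-0.4*(21 - 25)))
Exponent = -0.4 * -4 = 1.6
e^(1.6) = 4.953032
P = 1/(1 + 4.953032) = 0.167982
Percentage = 16.8


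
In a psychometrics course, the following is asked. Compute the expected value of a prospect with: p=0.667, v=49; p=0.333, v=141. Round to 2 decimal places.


EU = sum(p_i * v_i)
0.667 * 49 = 32.683
0.333 * 141 = 46.953
EU = 32.683 + 46.953
= 79.64


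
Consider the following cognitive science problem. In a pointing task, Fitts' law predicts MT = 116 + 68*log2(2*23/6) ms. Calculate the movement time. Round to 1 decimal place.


MT = 116 + 68 * log2(2*23/6)
2D/W = 7.666667
log2(7.666667) = 2.9386
MT = 116 + 68 * 2.9386
= 315.8 ms


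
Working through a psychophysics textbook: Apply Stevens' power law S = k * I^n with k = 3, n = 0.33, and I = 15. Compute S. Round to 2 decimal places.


S = 3 * 15^0.33
15^0.33 = 2.4441
S = 3 * 2.4441
= 7.33


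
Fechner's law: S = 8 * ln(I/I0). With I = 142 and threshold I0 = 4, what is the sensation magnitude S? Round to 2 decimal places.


S = 8 * ln(142/4)
I/I0 = 35.5
ln(35.5) = 3.5695
S = 8 * 3.5695
= 28.56


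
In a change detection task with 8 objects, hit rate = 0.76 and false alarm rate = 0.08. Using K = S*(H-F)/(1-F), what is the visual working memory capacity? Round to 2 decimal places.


K = S * (H - F) / (1 - F)
H - F = 0.68
1 - F = 0.92
K = 8 * 0.68 / 0.92
= 5.91


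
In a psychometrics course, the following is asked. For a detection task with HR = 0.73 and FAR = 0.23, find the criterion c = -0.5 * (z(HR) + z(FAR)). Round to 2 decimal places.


c = -0.5 * (z(HR) + z(FAR))
z(0.73) = 0.6128
z(0.23) = -0.7388
c = -0.5 * (0.6128 + -0.7388)
= -0.5 * -0.126
= 0.06


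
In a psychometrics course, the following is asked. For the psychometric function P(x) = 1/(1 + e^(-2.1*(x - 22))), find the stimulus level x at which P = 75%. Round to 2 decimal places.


At P = 0.75: 0.75 = 1/(1 + e^(-k*(x-x0)))
Solving: e^(-k*(x-x0)) = 1/3
x = x0 + ln(3)/k
ln(3) = 1.0986
x = 22 + 1.0986/2.1
= 22 + 0.5231
= 22.52


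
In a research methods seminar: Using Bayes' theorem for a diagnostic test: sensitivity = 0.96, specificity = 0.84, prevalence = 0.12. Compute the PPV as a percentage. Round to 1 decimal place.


PPV = (sens * prev) / (sens * prev + (1-spec) * (1-prev))
Numerator = 0.96 * 0.12 = 0.1152
P(positive and no disease) = (1 - spec) * (1 - prev) = (1 - 0.84) * (1 - 0.12) = 0.1408
Denominator = 0.1152 + 0.1408 = 0.256
PPV = 0.1152 / 0.256 = 0.45
As percentage = 45.0


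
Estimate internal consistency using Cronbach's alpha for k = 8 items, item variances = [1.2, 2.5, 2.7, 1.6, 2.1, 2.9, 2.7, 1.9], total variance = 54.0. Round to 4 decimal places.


alpha = (k/(k-1)) * (1 - sum(s_i^2)/s_total^2)
sum(item variances) = 17.6
k/(k-1) = 8/7 = 1.142857
1 - 17.6/54.0 = 1 - 0.325926 = 0.674074
alpha = 1.142857 * 0.674074
= 0.7704


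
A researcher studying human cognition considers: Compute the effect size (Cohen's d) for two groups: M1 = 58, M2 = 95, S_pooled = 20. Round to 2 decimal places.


Cohen's d = (M1 - M2) / S_pooled
= (58 - 95) / 20
= -37 / 20
= -1.85


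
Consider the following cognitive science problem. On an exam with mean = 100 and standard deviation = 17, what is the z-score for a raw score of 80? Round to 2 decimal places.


z = (X - mu) / sigma
= (80 - 100) / 17
= -20 / 17
= -1.18


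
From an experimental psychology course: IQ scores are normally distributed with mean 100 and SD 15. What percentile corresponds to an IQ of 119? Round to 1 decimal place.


z = (IQ - mean) / SD
z = (119 - 100) / 15 = 1.2667
Percentile = Phi(1.2667) * 100
Phi(1.2667) = 0.897369
= 89.7


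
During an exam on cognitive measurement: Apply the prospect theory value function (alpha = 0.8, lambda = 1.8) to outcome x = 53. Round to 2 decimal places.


Since x = 53 >= 0, use v(x) = x^0.8
53^0.8 = 23.9564
v(53) = 23.96


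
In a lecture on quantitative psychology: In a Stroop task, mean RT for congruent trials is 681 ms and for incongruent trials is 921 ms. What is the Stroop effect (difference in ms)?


Stroop effect = RT(incongruent) - RT(congruent)
= 921 - 681
= 240 ms


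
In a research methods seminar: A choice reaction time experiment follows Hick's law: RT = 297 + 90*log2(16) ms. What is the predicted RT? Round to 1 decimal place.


RT = 297 + 90 * log2(16)
log2(16) = 4.0
RT = 297 + 90 * 4.0
= 297 + 360.0
= 657.0 ms


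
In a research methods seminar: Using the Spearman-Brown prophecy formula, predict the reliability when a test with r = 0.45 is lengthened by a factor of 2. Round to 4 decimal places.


r_new = n*r / (1 + (n-1)*r)
Numerator = 2 * 0.45 = 0.9
Denominator = 1 + 1 * 0.45 = 1.45
r_new = 0.9 / 1.45
= 0.6207


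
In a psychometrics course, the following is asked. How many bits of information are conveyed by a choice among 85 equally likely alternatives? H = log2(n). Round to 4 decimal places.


H = log2(n)
H = log2(85)
= 6.4094


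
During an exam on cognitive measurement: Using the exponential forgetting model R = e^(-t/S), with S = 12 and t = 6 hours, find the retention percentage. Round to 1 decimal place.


R = e^(-t/S)
-t/S = -6/12 = -0.5
R = e^(-0.5) = 0.606531
Percentage = 0.606531 * 100
= 60.7


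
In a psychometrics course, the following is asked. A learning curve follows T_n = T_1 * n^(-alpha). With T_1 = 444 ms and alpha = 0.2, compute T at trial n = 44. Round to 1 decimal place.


T_n = 444 * 44^(-0.2)
44^(-0.2) = 0.469148
T_n = 444 * 0.469148
= 208.3 ms


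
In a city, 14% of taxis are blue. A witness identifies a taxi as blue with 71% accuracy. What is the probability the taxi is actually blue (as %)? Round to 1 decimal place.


P(blue | says blue) = P(says blue | blue)*P(blue) / [P(says blue | blue)*P(blue) + P(says blue | not blue)*P(not blue)]
Numerator = 0.71 * 0.14 = 0.0994
False identification = 0.29 * 0.86 = 0.2494
P = 0.0994 / (0.0994 + 0.2494)
= 0.0994 / 0.3488
As percentage = 28.5


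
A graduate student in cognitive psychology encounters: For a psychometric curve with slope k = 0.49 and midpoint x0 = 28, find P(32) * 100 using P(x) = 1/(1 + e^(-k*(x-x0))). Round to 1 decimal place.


P(x) = 1/(1 + e^(-0.49*(32 - 28)))
Exponent = -0.49 * 4 = -1.96
e^(-1.96) = 0.140858
P = 1/(1 + 0.140858) = 0.876533
Percentage = 87.7


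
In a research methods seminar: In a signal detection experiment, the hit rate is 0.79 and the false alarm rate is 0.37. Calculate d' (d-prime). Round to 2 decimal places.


d' = z(HR) - z(FAR)
z(0.79) = 0.8064
z(0.37) = -0.3319
d' = 0.8064 - -0.3319
= 1.14


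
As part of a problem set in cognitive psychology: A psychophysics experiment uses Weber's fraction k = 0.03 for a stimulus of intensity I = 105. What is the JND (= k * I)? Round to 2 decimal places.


JND = k * I
JND = 0.03 * 105
= 3.15


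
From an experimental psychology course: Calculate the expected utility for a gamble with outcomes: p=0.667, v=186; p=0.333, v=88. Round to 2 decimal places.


EU = sum(p_i * v_i)
0.667 * 186 = 124.062
0.333 * 88 = 29.304
EU = 124.062 + 29.304
= 153.37


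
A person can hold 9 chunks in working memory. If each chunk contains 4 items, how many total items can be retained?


Total items = chunks * items_per_chunk
= 9 * 4
= 36


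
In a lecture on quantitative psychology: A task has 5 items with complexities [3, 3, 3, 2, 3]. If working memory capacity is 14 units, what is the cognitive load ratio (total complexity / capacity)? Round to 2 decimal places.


Total complexity = 3 + 3 + 3 + 2 + 3 = 14
Load = total / capacity = 14 / 14
= 1.00


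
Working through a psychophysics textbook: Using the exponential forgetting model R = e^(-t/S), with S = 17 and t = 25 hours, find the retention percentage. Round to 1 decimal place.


R = e^(-t/S)
-t/S = -25/17 = -1.470588
R = e^(-1.470588) = 0.22979
Percentage = 0.22979 * 100
= 23.0


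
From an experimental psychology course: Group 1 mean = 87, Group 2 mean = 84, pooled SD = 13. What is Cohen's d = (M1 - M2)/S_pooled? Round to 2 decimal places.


Cohen's d = (M1 - M2) / S_pooled
= (87 - 84) / 13
= 3 / 13
= 0.23


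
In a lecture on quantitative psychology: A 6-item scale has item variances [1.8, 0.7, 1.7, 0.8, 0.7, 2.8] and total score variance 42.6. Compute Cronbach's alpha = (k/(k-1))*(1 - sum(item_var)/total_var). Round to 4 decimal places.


alpha = (k/(k-1)) * (1 - sum(s_i^2)/s_total^2)
sum(item variances) = 8.5
k/(k-1) = 6/5 = 1.2
1 - 8.5/42.6 = 1 - 0.199531 = 0.800469
alpha = 1.2 * 0.800469
= 0.9606


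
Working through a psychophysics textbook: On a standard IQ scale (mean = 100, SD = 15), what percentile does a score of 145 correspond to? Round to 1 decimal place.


z = (IQ - mean) / SD
z = (145 - 100) / 15 = 3.0
Percentile = Phi(3.0) * 100
Phi(3.0) = 0.99865
= 99.9


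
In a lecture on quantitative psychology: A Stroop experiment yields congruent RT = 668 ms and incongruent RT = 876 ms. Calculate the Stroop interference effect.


Stroop effect = RT(incongruent) - RT(congruent)
= 876 - 668
= 208 ms


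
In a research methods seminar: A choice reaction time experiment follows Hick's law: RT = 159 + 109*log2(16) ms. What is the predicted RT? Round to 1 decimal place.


RT = 159 + 109 * log2(16)
log2(16) = 4.0
RT = 159 + 109 * 4.0
= 159 + 436.0
= 595.0 ms


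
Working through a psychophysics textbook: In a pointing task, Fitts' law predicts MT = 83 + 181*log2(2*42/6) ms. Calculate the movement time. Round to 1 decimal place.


MT = 83 + 181 * log2(2*42/6)
2D/W = 14.0
log2(14.0) = 3.8074
MT = 83 + 181 * 3.8074
= 772.1 ms


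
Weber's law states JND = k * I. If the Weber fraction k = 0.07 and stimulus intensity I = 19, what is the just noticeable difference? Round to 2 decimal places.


JND = k * I
JND = 0.07 * 19
= 1.33


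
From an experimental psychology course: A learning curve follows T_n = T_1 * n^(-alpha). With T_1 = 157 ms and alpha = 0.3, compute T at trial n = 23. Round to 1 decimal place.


T_n = 157 * 23^(-0.3)
23^(-0.3) = 0.390375
T_n = 157 * 0.390375
= 61.3 ms


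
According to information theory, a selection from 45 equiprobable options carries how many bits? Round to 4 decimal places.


H = log2(n)
H = log2(45)
= 5.4919


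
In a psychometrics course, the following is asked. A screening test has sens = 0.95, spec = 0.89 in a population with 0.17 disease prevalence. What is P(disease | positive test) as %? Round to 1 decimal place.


PPV = (sens * prev) / (sens * prev + (1-spec) * (1-prev))
Numerator = 0.95 * 0.17 = 0.1615
P(positive and no disease) = (1 - spec) * (1 - prev) = (1 - 0.89) * (1 - 0.17) = 0.0913
Denominator = 0.1615 + 0.0913 = 0.2528
PPV = 0.1615 / 0.2528 = 0.638845
As percentage = 63.9


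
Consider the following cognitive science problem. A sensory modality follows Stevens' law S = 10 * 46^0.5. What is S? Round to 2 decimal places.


S = 10 * 46^0.5
46^0.5 = 6.7823
S = 10 * 6.7823
= 67.82


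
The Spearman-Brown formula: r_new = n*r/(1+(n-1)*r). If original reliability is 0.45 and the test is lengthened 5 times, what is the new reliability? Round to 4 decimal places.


r_new = n*r / (1 + (n-1)*r)
Numerator = 5 * 0.45 = 2.25
Denominator = 1 + 4 * 0.45 = 2.8
r_new = 2.25 / 2.8
= 0.8036


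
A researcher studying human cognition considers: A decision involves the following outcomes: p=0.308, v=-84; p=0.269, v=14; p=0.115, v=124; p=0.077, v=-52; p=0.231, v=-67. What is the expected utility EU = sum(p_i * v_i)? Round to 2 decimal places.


EU = sum(p_i * v_i)
0.308 * -84 = -25.872
0.269 * 14 = 3.766
0.115 * 124 = 14.26
0.077 * -52 = -4.004
0.231 * -67 = -15.477
EU = -25.872 + 3.766 + 14.26 + -4.004 + -15.477
= -27.33


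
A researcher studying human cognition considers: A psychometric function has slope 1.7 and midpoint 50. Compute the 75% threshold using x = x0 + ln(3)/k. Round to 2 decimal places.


At P = 0.75: 0.75 = 1/(1 + e^(-k*(x-x0)))
Solving: e^(-k*(x-x0)) = 1/3
x = x0 + ln(3)/k
ln(3) = 1.0986
x = 50 + 1.0986/1.7
= 50 + 0.6462
= 50.65


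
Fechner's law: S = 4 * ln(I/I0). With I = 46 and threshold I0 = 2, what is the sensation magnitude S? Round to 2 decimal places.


S = 4 * ln(46/2)
I/I0 = 23.0
ln(23.0) = 3.1355
S = 4 * 3.1355
= 12.54


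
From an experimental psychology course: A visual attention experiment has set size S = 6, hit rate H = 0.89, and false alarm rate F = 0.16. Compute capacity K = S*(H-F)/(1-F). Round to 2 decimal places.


K = S * (H - F) / (1 - F)
H - F = 0.73
1 - F = 0.84
K = 6 * 0.73 / 0.84
= 5.21


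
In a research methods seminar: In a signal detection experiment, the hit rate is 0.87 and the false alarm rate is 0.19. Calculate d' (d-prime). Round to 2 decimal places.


d' = z(HR) - z(FAR)
z(0.87) = 1.1264
z(0.19) = -0.8779
d' = 1.1264 - -0.8779
= 2.00


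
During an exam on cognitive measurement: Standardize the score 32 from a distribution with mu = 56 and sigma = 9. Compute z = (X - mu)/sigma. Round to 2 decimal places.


z = (X - mu) / sigma
= (32 - 56) / 9
= -24 / 9
= -2.67


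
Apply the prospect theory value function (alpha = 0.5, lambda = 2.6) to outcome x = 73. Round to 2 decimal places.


Since x = 73 >= 0, use v(x) = x^0.5
73^0.5 = 8.544
v(73) = 8.54


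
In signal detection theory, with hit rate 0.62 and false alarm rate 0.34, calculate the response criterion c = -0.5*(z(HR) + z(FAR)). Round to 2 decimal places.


c = -0.5 * (z(HR) + z(FAR))
z(0.62) = 0.3055
z(0.34) = -0.4125
c = -0.5 * (0.3055 + -0.4125)
= -0.5 * -0.107
= 0.05


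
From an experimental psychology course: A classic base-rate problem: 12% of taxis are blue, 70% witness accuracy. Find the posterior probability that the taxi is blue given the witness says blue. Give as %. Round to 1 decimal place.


P(blue | says blue) = P(says blue | blue)*P(blue) / [P(says blue | blue)*P(blue) + P(says blue | not blue)*P(not blue)]
Numerator = 0.7 * 0.12 = 0.084
False identification = 0.3 * 0.88 = 0.264
P = 0.084 / (0.084 + 0.264)
= 0.084 / 0.348
As percentage = 24.1


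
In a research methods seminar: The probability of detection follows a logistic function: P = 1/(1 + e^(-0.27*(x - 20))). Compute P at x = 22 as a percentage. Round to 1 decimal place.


P(x) = 1/(1 + e^(-0.27*(22 - 20)))
Exponent = -0.27 * 2 = -0.54
e^(-0.54) = 0.582748
P = 1/(1 + 0.582748) = 0.631813
Percentage = 63.2


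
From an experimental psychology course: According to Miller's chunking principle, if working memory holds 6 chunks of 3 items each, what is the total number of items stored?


Total items = chunks * items_per_chunk
= 6 * 3
= 18


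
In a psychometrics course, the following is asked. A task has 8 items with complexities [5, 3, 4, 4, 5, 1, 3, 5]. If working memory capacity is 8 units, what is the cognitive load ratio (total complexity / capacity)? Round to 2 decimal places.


Total complexity = 5 + 3 + 4 + 4 + 5 + 1 + 3 + 5 = 30
Load = total / capacity = 30 / 8
= 3.75


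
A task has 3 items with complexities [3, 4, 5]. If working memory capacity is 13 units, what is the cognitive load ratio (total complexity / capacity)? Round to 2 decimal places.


Total complexity = 3 + 4 + 5 = 12
Load = total / capacity = 12 / 13
= 0.92


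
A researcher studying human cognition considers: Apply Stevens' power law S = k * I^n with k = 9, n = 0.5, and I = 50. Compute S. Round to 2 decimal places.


S = 9 * 50^0.5
50^0.5 = 7.0711
S = 9 * 7.0711
= 63.64


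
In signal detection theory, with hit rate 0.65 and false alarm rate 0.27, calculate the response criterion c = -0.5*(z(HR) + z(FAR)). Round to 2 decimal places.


c = -0.5 * (z(HR) + z(FAR))
z(0.65) = 0.3853
z(0.27) = -0.6128
c = -0.5 * (0.3853 + -0.6128)
= -0.5 * -0.2275
= 0.11


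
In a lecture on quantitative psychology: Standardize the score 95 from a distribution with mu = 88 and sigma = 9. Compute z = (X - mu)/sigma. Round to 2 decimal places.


z = (X - mu) / sigma
= (95 - 88) / 9
= 7 / 9
= 0.78


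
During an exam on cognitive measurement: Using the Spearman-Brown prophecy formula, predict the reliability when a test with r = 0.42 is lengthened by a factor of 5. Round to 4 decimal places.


r_new = n*r / (1 + (n-1)*r)
Numerator = 5 * 0.42 = 2.1
Denominator = 1 + 4 * 0.42 = 2.68
r_new = 2.1 / 2.68
= 0.7836


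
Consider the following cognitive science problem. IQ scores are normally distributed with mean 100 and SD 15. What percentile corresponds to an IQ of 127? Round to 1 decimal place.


z = (IQ - mean) / SD
z = (127 - 100) / 15 = 1.8
Percentile = Phi(1.8) * 100
Phi(1.8) = 0.96407
= 96.4


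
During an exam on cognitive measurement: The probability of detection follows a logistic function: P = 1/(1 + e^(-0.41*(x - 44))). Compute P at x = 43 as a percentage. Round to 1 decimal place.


P(x) = 1/(1 + e^(-0.41*(43 - 44)))
Exponent = -0.41 * -1 = 0.41
e^(0.41) = 1.506818
P = 1/(1 + 1.506818) = 0.398912
Percentage = 39.9


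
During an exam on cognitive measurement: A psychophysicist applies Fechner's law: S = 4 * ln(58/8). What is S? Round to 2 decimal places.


S = 4 * ln(58/8)
I/I0 = 7.25
ln(7.25) = 1.981
S = 4 * 1.981
= 7.92


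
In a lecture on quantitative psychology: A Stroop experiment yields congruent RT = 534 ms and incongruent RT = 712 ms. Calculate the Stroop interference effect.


Stroop effect = RT(incongruent) - RT(congruent)
= 712 - 534
= 178 ms


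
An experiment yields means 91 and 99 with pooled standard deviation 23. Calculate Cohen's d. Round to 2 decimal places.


Cohen's d = (M1 - M2) / S_pooled
= (91 - 99) / 23
= -8 / 23
= -0.35


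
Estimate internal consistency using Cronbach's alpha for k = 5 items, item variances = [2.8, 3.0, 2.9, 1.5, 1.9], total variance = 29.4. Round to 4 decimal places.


alpha = (k/(k-1)) * (1 - sum(s_i^2)/s_total^2)
sum(item variances) = 12.1
k/(k-1) = 5/4 = 1.25
1 - 12.1/29.4 = 1 - 0.411565 = 0.588435
alpha = 1.25 * 0.588435
= 0.7355


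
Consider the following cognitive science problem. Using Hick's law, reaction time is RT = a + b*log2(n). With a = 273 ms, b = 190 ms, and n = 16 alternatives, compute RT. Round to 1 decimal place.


RT = 273 + 190 * log2(16)
log2(16) = 4.0
RT = 273 + 190 * 4.0
= 273 + 760.0
= 1033.0 ms


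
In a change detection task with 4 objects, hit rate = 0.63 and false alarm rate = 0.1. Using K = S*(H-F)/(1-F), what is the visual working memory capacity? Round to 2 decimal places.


K = S * (H - F) / (1 - F)
H - F = 0.53
1 - F = 0.9
K = 4 * 0.53 / 0.9
= 2.36


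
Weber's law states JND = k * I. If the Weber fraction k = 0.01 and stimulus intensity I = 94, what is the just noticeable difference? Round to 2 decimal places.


JND = k * I
JND = 0.01 * 94
= 0.94


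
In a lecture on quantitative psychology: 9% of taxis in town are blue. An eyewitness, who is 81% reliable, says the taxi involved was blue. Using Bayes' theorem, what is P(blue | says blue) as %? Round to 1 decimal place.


P(blue | says blue) = P(says blue | blue)*P(blue) / [P(says blue | blue)*P(blue) + P(says blue | not blue)*P(not blue)]
Numerator = 0.81 * 0.09 = 0.0729
False identification = 0.19 * 0.91 = 0.1729
P = 0.0729 / (0.0729 + 0.1729)
= 0.0729 / 0.2458
As percentage = 29.7


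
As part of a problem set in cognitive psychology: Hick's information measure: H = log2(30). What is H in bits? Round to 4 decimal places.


H = log2(n)
H = log2(30)
= 4.9069


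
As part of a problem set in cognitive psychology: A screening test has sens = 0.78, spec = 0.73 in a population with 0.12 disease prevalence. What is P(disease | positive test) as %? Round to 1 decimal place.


PPV = (sens * prev) / (sens * prev + (1-spec) * (1-prev))
Numerator = 0.78 * 0.12 = 0.0936
P(positive and no disease) = (1 - spec) * (1 - prev) = (1 - 0.73) * (1 - 0.12) = 0.2376
Denominator = 0.0936 + 0.2376 = 0.3312
PPV = 0.0936 / 0.3312 = 0.282609
As percentage = 28.3


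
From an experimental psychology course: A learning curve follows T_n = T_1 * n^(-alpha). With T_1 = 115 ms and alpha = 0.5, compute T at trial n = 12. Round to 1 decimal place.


T_n = 115 * 12^(-0.5)
12^(-0.5) = 0.288675
T_n = 115 * 0.288675
= 33.2 ms


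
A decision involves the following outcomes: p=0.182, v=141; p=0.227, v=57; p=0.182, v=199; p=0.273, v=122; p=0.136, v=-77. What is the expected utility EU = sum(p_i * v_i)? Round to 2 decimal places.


EU = sum(p_i * v_i)
0.182 * 141 = 25.662
0.227 * 57 = 12.939
0.182 * 199 = 36.218
0.273 * 122 = 33.306
0.136 * -77 = -10.472
EU = 25.662 + 12.939 + 36.218 + 33.306 + -10.472
= 97.65


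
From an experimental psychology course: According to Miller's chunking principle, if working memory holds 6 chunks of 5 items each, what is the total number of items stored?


Total items = chunks * items_per_chunk
= 6 * 5
= 30


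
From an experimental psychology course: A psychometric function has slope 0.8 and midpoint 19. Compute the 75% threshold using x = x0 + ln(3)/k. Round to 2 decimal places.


At P = 0.75: 0.75 = 1/(1 + e^(-k*(x-x0)))
Solving: e^(-k*(x-x0)) = 1/3
x = x0 + ln(3)/k
ln(3) = 1.0986
x = 19 + 1.0986/0.8
= 19 + 1.3732
= 20.37


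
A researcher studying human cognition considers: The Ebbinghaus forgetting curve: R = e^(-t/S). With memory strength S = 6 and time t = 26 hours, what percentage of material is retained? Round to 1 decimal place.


R = e^(-t/S)
-t/S = -26/6 = -4.333333
R = e^(-4.333333) = 0.013124
Percentage = 0.013124 * 100
= 1.3


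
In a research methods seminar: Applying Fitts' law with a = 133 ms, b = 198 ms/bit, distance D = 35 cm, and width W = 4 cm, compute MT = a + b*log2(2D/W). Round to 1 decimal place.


MT = 133 + 198 * log2(2*35/4)
2D/W = 17.5
log2(17.5) = 4.1293
MT = 133 + 198 * 4.1293
= 950.6 ms


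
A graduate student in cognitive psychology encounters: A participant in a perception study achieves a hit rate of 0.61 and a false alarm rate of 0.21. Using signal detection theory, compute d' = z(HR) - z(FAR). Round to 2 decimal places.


d' = z(HR) - z(FAR)
z(0.61) = 0.2793
z(0.21) = -0.8064
d' = 0.2793 - -0.8064
= 1.09
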